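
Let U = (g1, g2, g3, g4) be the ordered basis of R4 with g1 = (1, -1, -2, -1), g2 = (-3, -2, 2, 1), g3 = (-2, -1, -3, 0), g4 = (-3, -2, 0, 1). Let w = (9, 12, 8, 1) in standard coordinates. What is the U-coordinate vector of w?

(-4, -3, -2, 0)

[w]_U is the unique c with M c = w, where M has columns g1, ..., g4.
Solving this 4x4 system gives c = (-4, -3, -2, 0).
Check: -4g1 - 3g2 - 2g3 + 0·g4 = (9, 12, 8, 1).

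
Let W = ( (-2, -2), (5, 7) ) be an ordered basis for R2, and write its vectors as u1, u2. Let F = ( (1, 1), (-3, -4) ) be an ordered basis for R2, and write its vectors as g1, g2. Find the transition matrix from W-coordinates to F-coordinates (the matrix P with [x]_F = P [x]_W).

Take x = uj: its W-coordinates are the j-th standard unit vector, so P e_j — column j of P — equals [uj]_F.
u1 = -2g1 + 0·g2, giving column 1 = (-2, 0); repeating for each j gives P = [[-2, -1], [0, -2]].

[[-2, -1], [0, -2]]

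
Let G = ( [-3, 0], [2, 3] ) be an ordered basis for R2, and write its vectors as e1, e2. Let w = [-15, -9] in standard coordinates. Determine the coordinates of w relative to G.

We seek scalars with c_1 e1 + c_2 e2 = w; equivalently solve M c = w where the columns of M are e1, e2.
System: -3c_1 + 2c_2 = -15, 0c_1 + 3c_2 = -9; solving gives c_1 = 3, c_2 = -3.
Check: 3e1 - 3e2 = [-15, -9].

[3, -3]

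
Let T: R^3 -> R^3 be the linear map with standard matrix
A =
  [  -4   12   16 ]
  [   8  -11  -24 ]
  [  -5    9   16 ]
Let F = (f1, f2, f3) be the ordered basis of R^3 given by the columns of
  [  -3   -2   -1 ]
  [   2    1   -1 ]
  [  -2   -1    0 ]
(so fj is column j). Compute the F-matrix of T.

[[-1, -2, 1], [1, 1, 2], [-3, 0, 1]]

With P the matrix whose columns are f1, ..., f3, [T]_F = P^(-1) A P.
Column by column: T(f1) = A f1 = [4, 2, 1]; its F-coordinates [-1, 1, -3] give column 1.
Continuing for each basis vector yields [T]_F = [[-1, -2, 1], [1, 1, 2], [-3, 0, 1]].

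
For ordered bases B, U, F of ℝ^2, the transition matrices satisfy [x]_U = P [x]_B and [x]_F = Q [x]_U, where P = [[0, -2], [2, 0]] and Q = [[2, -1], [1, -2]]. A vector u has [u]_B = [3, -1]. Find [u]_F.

[-2, -10]

First [u]_U = P [u]_B = [2, 6].
Then [u]_F = Q [u]_U = [-2, -10].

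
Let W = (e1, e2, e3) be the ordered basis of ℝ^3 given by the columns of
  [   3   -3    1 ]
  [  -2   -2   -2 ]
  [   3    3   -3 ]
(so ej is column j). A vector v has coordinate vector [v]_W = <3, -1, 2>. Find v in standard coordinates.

The coordinates say v = 3e1 - e2 + 2e3; adding the scaled basis vectors gives <14, -8, 0>.

<14, -8, 0>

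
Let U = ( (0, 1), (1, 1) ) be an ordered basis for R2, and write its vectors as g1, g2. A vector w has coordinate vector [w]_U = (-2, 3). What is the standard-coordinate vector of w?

(3, 1)

w = M [w]_U, where M has columns g1, g2.
Carrying out the matrix-vector product, w = (3, 1).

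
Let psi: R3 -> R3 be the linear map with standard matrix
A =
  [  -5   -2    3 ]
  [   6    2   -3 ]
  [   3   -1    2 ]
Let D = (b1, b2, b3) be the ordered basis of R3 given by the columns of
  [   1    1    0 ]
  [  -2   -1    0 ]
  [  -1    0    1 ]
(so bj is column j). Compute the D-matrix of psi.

[[-1, -1, 0], [-3, -2, 3], [2, 3, 2]]

The j-th column of [psi]_D is [psi(bj)]_D.
psi(b1) = A b1 = (-4, 5, 3) = -b1 - 3b2 + 2b3, so column 1 is (-1, -3, 2).
Repeating for b2, b3 and assembling the columns gives [[-1, -1, 0], [-3, -2, 3], [2, 3, 2]].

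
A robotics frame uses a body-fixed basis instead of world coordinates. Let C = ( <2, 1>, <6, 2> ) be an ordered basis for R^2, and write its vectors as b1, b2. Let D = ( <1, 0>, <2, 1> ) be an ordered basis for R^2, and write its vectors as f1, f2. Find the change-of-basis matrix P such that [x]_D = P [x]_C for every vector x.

Let M have columns bj and N have columns fj. Then for every x, N [x]_D = x = M [x]_C, so P = N^(-1) M.
Since det N = 1, N^(-1) has integer entries; multiplying gives P = [[0, 2], [1, 2]].

[[0, 2], [1, 2]]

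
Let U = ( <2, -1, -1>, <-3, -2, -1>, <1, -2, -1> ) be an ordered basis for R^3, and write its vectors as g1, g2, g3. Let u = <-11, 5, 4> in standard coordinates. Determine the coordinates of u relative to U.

Write u = c_1 g1 + ... + c_3 g3 and solve for the c_i.
Row-reducing the augmented matrix [M | u] gives c = (-3, 1, -2).
Check: -3g1 + g2 - 2g3 = <-11, 5, 4>.

<-3, 1, -2>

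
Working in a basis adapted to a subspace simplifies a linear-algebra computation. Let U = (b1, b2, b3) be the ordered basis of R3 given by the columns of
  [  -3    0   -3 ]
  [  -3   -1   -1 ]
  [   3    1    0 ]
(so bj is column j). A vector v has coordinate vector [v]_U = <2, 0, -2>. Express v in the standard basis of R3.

By definition v = 2b1 + 0·b2 - 2b3.
Summing componentwise gives <0, -4, 6>.

<0, -4, 6>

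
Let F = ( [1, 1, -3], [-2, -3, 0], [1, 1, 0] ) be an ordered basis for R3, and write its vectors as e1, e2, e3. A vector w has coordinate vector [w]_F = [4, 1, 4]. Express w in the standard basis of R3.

[6, 5, -12]

w = M [w]_F, where M has columns e1, ..., e3.
Carrying out the matrix-vector product, w = [6, 5, -12].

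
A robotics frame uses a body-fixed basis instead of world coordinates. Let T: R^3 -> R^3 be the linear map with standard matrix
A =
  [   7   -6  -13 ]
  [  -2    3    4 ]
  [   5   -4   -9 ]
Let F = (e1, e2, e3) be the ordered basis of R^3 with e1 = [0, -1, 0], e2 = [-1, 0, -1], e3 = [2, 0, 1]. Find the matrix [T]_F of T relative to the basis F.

[[3, 2, 0], [-2, -2, -1], [2, 2, 0]]

With P the matrix whose columns are e1, ..., e3, [T]_F = P^(-1) A P.
Column by column: T(e1) = A e1 = [6, -3, 4]; its F-coordinates [3, -2, 2] give column 1.
Continuing for each basis vector yields [T]_F = [[3, 2, 0], [-2, -2, -1], [2, 2, 0]].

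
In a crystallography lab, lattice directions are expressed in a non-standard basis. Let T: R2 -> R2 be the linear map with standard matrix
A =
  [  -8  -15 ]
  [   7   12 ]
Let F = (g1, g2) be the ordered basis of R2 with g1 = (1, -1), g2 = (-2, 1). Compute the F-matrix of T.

With P the matrix whose columns are g1, g2, [T]_F = P^(-1) A P.
Column by column: T(g1) = A g1 = (7, -5); its F-coordinates (3, -2) give column 1.
Continuing for each basis vector yields [T]_F = [[3, 3], [-2, 1]].

[[3, 3], [-2, 1]]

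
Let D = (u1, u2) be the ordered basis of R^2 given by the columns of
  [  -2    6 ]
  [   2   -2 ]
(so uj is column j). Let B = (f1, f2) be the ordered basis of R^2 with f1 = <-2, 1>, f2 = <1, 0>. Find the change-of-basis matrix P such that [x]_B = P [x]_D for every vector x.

Take x = uj: its D-coordinates are the j-th standard unit vector, so P e_j — column j of P — equals [uj]_B.
u1 = 2f1 + 2f2, giving column 1 = <2, 2>; repeating for each j gives P = [[2, -2], [2, 2]].

[[2, -2], [2, 2]]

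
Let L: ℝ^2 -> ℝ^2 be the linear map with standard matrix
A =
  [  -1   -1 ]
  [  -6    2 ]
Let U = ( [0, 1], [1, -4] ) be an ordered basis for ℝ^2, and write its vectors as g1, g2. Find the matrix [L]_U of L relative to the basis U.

The j-th column of [L]_U is [L(gj)]_U.
L(g1) = A g1 = [-1, 2] = -2g1 - g2, so column 1 is [-2, -1].
Repeating for g2 and assembling the columns gives [[-2, -2], [-1, 3]].

[[-2, -2], [-1, 3]]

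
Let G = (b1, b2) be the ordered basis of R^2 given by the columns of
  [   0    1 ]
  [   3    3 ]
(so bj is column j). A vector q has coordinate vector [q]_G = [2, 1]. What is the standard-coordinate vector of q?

[1, 9]

By definition q = 2b1 + b2.
Summing componentwise gives [1, 9].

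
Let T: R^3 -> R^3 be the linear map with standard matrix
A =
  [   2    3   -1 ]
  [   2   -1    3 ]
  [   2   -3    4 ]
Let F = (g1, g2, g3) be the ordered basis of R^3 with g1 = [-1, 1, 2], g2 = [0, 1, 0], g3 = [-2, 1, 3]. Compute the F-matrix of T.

[[3, 3, -2], [1, -1, 3], [-1, -3, 3]]

The j-th column of [T]_F is [T(gj)]_F.
T(g1) = A g1 = [-1, 3, 3] = 3g1 + g2 - g3, so column 1 is [3, 1, -1].
Repeating for g2, g3 and assembling the columns gives [[3, 3, -2], [1, -1, 3], [-1, -3, 3]].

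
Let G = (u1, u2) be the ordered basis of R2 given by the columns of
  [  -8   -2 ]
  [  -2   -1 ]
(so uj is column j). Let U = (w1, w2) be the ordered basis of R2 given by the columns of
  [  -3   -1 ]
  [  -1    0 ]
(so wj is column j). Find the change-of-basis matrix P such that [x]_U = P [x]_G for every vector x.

[[2, 1], [2, -1]]

Column j of P is [uj]_U, since P maps G-coordinates to U-coordinates.
Expressing u1 in U: u1 = 2w1 + 2w2, so column 1 of P is <2, 2>.
Doing the same for each uj gives P = [[2, 1], [2, -1]].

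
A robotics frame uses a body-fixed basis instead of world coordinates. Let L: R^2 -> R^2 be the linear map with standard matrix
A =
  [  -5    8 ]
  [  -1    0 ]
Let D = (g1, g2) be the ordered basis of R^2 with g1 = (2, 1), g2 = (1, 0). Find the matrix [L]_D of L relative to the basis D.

The j-th column of [L]_D is [L(gj)]_D.
L(g1) = A g1 = (-2, -2) = -2g1 + 2g2, so column 1 is (-2, 2).
Repeating for g2 and assembling the columns gives [[-2, -1], [2, -3]].

[[-2, -1], [2, -3]]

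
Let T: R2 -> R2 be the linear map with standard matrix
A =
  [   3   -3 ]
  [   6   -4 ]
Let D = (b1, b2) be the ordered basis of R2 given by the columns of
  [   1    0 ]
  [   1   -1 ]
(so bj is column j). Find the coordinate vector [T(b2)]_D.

Column 2 of [T]_D is the D-coordinate vector of T(b2).
In standard coordinates T(b2) = A b2 = [3, 4].
Converting to D: [3, 4] = 3b1 - b2, so the coordinate vector is [3, -1].

[3, -1]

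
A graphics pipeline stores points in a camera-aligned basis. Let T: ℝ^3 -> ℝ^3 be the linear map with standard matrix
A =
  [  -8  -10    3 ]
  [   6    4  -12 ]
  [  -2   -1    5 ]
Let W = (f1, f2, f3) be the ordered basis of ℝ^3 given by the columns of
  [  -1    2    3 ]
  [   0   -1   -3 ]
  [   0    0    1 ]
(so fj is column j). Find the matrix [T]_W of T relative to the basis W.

Let P have columns f1, ..., f3. Then [T]_W = P^(-1) A P.
Here det P = 1, so P^(-1) is integer; computing A P first and then P^(-1)(A P) gives [[-2, -1, -3], [0, 1, 0], [2, -3, 2]].

[[-2, -1, -3], [0, 1, 0], [2, -3, 2]]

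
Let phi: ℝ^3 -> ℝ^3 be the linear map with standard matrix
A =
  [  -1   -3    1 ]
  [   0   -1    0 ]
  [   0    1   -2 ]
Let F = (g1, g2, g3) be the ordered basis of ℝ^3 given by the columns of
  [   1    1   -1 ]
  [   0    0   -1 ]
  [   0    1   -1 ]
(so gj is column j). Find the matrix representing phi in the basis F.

[[-1, 2, 2], [0, -2, 0], [0, 0, -1]]

With P the matrix whose columns are g1, ..., g3, [phi]_F = P^(-1) A P.
Column by column: phi(g1) = A g1 = [-1, 0, 0]; its F-coordinates [-1, 0, 0] give column 1.
Continuing for each basis vector yields [phi]_F = [[-1, 2, 2], [0, -2, 0], [0, 0, -1]].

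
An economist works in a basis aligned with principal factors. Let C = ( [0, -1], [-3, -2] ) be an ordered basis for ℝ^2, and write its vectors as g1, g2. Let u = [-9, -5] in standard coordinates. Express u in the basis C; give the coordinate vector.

[u]_C is the unique c with M c = u, where M has columns g1, g2.
System: 0c_1 - 3c_2 = -9, -c_1 - 2c_2 = -5; solving gives c_1 = -1, c_2 = 3.
Check: -g1 + 3g2 = [-9, -5].

[-1, 3]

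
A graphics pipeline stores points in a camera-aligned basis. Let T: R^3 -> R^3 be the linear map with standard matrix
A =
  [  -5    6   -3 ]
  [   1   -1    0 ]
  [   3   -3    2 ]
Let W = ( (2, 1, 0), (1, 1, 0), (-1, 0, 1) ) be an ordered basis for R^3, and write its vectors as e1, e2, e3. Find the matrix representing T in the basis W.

With P the matrix whose columns are e1, ..., e3, [T]_W = P^(-1) A P.
Column by column: T(e1) = A e1 = (-4, 1, 3); its W-coordinates (-2, 3, 3) give column 1.
Continuing for each basis vector yields [T]_W = [[-2, 1, 2], [3, -1, -3], [3, 0, -1]].

[[-2, 1, 2], [3, -1, -3], [3, 0, -1]]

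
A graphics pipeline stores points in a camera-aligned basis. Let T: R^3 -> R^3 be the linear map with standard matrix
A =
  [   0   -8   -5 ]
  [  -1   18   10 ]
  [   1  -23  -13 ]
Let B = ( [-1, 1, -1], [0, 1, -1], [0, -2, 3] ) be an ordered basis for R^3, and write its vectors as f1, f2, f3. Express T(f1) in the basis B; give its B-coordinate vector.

[3, 2, -2]

Compute T(f1) = A f1 = [-3, 9, -11] in standard coordinates.
Then write this in B-coordinates: solve for y in y_1 f1 + ... + y_3 f3 = [-3, 9, -11].
This gives y = [3, 2, -2], which is column 1 of [T]_B.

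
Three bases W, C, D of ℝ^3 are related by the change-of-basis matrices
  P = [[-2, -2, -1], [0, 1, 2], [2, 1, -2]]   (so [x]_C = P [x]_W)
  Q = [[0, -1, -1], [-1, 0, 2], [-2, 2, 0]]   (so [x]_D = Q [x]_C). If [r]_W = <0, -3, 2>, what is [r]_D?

Composing the changes, [r]_D = Q P [r]_W.
Q P = [[-2, -2, 0], [6, 4, -3], [4, 6, 6]]; applying this to <0, -3, 2> gives <6, -18, -6>.

<6, -18, -6>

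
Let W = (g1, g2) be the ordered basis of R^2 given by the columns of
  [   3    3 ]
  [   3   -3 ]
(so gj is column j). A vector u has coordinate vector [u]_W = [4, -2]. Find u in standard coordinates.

[6, 18]

By definition u = 4g1 - 2g2.
Summing componentwise gives [6, 18].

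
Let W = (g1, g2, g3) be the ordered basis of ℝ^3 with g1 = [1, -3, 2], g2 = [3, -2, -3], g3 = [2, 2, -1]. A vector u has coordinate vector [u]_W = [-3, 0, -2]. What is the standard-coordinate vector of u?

The coordinates say u = -3g1 + 0·g2 - 2g3; adding the scaled basis vectors gives [-7, 5, -4].

[-7, 5, -4]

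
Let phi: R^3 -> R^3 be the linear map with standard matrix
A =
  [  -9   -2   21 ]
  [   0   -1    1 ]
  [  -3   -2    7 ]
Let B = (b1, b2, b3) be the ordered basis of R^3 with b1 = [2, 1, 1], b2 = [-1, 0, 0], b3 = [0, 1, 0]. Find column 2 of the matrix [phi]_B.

[3, -3, -3]

Column 2 of [phi]_B is the B-coordinate vector of phi(b2).
In standard coordinates phi(b2) = A b2 = [9, 0, 3].
Converting to B: [9, 0, 3] = 3b1 - 3b2 - 3b3, so the coordinate vector is [3, -3, -3].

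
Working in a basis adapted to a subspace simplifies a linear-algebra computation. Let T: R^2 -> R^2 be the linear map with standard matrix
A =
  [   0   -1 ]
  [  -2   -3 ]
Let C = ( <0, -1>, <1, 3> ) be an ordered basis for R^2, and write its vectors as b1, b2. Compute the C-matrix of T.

The j-th column of [T]_C is [T(bj)]_C.
T(b1) = A b1 = <1, 3> = 0·b1 + b2, so column 1 is <0, 1>.
Repeating for b2 and assembling the columns gives [[0, 2], [1, -3]].

[[0, 2], [1, -3]]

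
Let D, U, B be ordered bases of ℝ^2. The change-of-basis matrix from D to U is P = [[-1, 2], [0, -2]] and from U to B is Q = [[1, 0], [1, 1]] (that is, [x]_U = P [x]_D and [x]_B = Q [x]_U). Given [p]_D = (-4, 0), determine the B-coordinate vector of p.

(4, 4)

Apply P to get U-coordinates (4, 0), then Q to get B-coordinates.
The result is [p]_B = (4, 4).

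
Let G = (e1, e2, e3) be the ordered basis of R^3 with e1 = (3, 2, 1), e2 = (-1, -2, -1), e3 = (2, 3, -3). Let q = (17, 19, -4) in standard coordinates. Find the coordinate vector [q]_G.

Write q = c_1 e1 + ... + c_3 e3 and solve for the c_i.
Gaussian elimination on [M | q] yields c = (3, -2, 3).
Check: 3e1 - 2e2 + 3e3 = (17, 19, -4).

(3, -2, 3)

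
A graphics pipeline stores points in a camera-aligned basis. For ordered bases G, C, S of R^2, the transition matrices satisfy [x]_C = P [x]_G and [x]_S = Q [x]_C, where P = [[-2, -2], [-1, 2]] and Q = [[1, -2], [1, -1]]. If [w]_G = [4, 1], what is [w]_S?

[-6, -8]

Apply P to get C-coordinates [-10, -2], then Q to get S-coordinates.
The result is [w]_S = [-6, -8].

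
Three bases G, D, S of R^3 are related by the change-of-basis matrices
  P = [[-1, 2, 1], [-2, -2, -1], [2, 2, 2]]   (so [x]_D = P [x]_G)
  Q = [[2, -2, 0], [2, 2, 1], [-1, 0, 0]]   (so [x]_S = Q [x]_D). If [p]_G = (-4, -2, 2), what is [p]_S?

Apply P to get D-coordinates (2, 10, -8), then Q to get S-coordinates.
The result is [p]_S = (-16, 16, -2).

(-16, 16, -2)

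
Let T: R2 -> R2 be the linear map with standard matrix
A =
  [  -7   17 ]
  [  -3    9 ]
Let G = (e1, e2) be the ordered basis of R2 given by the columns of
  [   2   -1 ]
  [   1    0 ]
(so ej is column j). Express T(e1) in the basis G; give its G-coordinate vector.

Compute T(e1) = A e1 = [3, 3] in standard coordinates.
Then write this in G-coordinates: solve for y in y_1 e1 + y_2 e2 = [3, 3].
This gives y = [3, 3], which is column 1 of [T]_G.

[3, 3]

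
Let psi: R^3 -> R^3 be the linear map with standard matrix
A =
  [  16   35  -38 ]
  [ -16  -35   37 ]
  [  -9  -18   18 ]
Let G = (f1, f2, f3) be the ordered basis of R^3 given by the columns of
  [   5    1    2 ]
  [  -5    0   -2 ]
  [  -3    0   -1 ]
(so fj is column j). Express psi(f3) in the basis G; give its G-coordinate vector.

<1, 1, -3>

Column 3 of [psi]_G is the G-coordinate vector of psi(f3).
In standard coordinates psi(f3) = A f3 = <0, 1, 0>.
Converting to G: <0, 1, 0> = f1 + f2 - 3f3, so the coordinate vector is <1, 1, -3>.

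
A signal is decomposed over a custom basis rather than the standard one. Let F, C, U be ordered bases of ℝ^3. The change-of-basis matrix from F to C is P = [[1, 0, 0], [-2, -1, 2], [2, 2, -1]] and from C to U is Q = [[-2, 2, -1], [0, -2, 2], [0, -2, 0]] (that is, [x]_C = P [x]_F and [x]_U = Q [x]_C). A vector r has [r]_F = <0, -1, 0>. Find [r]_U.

<4, -6, -2>

Composing the changes, [r]_U = Q P [r]_F.
Q P = [[-8, -4, 5], [8, 6, -6], [4, 2, -4]]; applying this to <0, -1, 0> gives <4, -6, -2>.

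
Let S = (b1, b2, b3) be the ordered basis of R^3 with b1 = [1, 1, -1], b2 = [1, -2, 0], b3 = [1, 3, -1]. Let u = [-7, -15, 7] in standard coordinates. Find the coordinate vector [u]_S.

[-3, 0, -4]

[u]_S is the unique c with M c = u, where M has columns b1, ..., b3.
Gaussian elimination on [M | u] yields c = (-3, 0, -4).
Check: -3b1 + 0·b2 - 4b3 = [-7, -15, 7].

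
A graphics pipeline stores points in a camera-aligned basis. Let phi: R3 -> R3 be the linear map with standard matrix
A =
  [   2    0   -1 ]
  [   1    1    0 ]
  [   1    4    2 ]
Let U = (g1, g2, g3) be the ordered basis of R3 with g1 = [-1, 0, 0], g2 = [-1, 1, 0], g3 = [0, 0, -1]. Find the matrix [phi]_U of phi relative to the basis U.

[[3, 2, -1], [-1, 0, 0], [1, -3, 2]]

Let P have columns g1, ..., g3. Then [phi]_U = P^(-1) A P.
Here det P = 1, so P^(-1) is integer; computing A P first and then P^(-1)(A P) gives [[3, 2, -1], [-1, 0, 0], [1, -3, 2]].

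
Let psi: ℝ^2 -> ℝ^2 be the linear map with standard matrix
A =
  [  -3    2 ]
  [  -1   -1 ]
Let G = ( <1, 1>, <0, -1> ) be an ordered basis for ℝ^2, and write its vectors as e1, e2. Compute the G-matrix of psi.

[[-1, -2], [1, -3]]

With P the matrix whose columns are e1, e2, [psi]_G = P^(-1) A P.
Column by column: psi(e1) = A e1 = <-1, -2>; its G-coordinates <-1, 1> give column 1.
Continuing for each basis vector yields [psi]_G = [[-1, -2], [1, -3]].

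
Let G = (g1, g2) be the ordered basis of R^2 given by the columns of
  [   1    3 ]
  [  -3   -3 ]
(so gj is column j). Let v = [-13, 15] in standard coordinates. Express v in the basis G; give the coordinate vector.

[-1, -4]

We seek scalars with c_1 g1 + c_2 g2 = v; equivalently solve M c = v where the columns of M are g1, g2.
System: c_1 + 3c_2 = -13, -3c_1 - 3c_2 = 15; solving gives c_1 = -1, c_2 = -4.
Check: -g1 - 4g2 = [-13, 15].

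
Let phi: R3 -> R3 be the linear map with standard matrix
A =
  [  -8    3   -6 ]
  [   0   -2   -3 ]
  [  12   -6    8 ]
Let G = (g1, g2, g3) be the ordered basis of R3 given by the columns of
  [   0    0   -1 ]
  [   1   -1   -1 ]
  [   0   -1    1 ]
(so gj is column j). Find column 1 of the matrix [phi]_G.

Compute phi(g1) = A g1 = <3, -2, -6> in standard coordinates.
Then write this in G-coordinates: solve for y in y_1 g1 + ... + y_3 g3 = <3, -2, -6>.
This gives y = <-2, 3, -3>, which is column 1 of [phi]_G.

<-2, 3, -3>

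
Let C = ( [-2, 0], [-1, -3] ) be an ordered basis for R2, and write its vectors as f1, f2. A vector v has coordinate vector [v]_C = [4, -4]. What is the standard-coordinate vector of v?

By definition v = 4f1 - 4f2.
Summing componentwise gives [-4, 12].

[-4, 12]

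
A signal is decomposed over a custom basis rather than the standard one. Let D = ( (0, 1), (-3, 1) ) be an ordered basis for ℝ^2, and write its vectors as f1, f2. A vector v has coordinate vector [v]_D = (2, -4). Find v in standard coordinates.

v = M [v]_D, where M has columns f1, f2.
Carrying out the matrix-vector product, v = (12, -2).

(12, -2)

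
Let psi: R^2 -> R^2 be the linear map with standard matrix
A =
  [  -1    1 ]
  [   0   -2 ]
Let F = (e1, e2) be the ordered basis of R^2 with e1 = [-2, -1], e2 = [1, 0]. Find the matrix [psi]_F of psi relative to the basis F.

[[-2, 0], [-3, -1]]

The j-th column of [psi]_F is [psi(ej)]_F.
psi(e1) = A e1 = [1, 2] = -2e1 - 3e2, so column 1 is [-2, -3].
Repeating for e2 and assembling the columns gives [[-2, 0], [-3, -1]].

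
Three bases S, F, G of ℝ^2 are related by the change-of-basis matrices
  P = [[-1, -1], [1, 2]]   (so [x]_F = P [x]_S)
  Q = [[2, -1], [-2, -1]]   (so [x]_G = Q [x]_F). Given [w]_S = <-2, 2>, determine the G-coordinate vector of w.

Apply P to get F-coordinates <0, 2>, then Q to get G-coordinates.
The result is [w]_G = <-2, -2>.

<-2, -2>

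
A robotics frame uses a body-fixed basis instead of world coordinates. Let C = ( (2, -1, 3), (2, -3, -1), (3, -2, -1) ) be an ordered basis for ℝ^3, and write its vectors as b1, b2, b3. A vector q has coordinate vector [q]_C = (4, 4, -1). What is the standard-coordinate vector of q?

(13, -14, 9)

The coordinates say q = 4b1 + 4b2 - b3; adding the scaled basis vectors gives (13, -14, 9).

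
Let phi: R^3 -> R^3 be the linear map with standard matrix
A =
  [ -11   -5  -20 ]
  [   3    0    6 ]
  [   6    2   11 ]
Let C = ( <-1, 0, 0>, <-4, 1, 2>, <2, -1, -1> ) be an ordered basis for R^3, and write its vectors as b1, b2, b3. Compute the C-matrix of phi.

[[1, 1, -1], [-3, 0, -1], [0, 0, -1]]

The j-th column of [phi]_C is [phi(bj)]_C.
phi(b1) = A b1 = <11, -3, -6> = b1 - 3b2 + 0·b3, so column 1 is <1, -3, 0>.
Repeating for b2, b3 and assembling the columns gives [[1, 1, -1], [-3, 0, -1], [0, 0, -1]].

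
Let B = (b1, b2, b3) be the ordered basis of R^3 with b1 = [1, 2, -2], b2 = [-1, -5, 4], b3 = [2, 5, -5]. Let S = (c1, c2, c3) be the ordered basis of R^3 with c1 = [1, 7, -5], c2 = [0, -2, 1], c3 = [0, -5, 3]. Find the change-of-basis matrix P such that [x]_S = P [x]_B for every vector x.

Column j of P is [bj]_S, since P maps B-coordinates to S-coordinates.
Expressing b1 in S: b1 = c1 + 0·c2 + c3, so column 1 of P is [1, 0, 1].
Doing the same for each bj gives P = [[1, -1, 2], [0, -1, 2], [1, 0, 1]].

[[1, -1, 2], [0, -1, 2], [1, 0, 1]]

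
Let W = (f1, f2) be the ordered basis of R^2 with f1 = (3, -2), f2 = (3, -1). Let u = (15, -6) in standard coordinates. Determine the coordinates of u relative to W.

(1, 4)

Write u = c_1 f1 + c_2 f2 and solve for the c_i.
System: 3c_1 + 3c_2 = 15, -2c_1 - c_2 = -6; solving gives c_1 = 1, c_2 = 4.
Check: f1 + 4f2 = (15, -6).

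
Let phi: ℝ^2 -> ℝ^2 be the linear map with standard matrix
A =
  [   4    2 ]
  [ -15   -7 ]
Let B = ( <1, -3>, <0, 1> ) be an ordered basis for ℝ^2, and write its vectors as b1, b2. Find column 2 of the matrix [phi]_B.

Compute phi(b2) = A b2 = <2, -7> in standard coordinates.
Then write this in B-coordinates: solve for y in y_1 b1 + y_2 b2 = <2, -7>.
This gives y = <2, -1>, which is column 2 of [phi]_B.

<2, -1>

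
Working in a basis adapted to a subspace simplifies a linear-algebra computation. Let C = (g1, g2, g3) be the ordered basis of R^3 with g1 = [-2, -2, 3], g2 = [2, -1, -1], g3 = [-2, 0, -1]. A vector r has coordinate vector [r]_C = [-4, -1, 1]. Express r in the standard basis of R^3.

The coordinates say r = -4g1 - g2 + g3; adding the scaled basis vectors gives [4, 9, -12].

[4, 9, -12]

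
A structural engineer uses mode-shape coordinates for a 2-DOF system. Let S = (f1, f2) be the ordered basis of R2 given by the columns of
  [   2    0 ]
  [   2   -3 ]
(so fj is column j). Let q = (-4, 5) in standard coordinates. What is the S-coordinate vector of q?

(-2, -3)

Write q = c_1 f1 + c_2 f2 and solve for the c_i.
System: 2c_1 + 0c_2 = -4, 2c_1 - 3c_2 = 5; solving gives c_1 = -2, c_2 = -3.
Check: -2f1 - 3f2 = (-4, 5).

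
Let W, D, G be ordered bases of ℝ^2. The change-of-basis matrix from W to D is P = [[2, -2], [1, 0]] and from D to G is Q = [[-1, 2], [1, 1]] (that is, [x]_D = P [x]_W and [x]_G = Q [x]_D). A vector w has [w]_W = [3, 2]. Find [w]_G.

First [w]_D = P [w]_W = [2, 3].
Then [w]_G = Q [w]_D = [4, 5].

[4, 5]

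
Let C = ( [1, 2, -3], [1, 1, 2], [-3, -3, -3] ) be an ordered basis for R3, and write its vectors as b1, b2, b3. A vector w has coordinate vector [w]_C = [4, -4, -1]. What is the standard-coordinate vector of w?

By definition w = 4b1 - 4b2 - b3.
Summing componentwise gives [3, 7, -17].

[3, 7, -17]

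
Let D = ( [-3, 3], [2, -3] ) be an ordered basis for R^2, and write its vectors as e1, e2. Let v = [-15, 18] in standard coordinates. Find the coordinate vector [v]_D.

[3, -3]

[v]_D is the unique c with M c = v, where M has columns e1, e2.
System: -3c_1 + 2c_2 = -15, 3c_1 - 3c_2 = 18; solving gives c_1 = 3, c_2 = -3.
Check: 3e1 - 3e2 = [-15, 18].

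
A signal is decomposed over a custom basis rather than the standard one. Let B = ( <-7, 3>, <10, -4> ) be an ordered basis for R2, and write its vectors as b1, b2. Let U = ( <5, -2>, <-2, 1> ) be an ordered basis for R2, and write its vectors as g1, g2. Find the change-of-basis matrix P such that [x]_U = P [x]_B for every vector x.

Column j of P is [bj]_U, since P maps B-coordinates to U-coordinates.
Expressing b1 in U: b1 = -g1 + g2, so column 1 of P is <-1, 1>.
Doing the same for each bj gives P = [[-1, 2], [1, 0]].

[[-1, 2], [1, 0]]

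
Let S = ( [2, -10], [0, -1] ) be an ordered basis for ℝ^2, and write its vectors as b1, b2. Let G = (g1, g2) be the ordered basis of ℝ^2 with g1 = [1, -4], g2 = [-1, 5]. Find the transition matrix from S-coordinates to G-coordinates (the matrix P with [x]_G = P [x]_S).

[[0, -1], [-2, -1]]

Take x = bj: its S-coordinates are the j-th standard unit vector, so P e_j — column j of P — equals [bj]_G.
b1 = 0·g1 - 2g2, giving column 1 = [0, -2]; repeating for each j gives P = [[0, -1], [-2, -1]].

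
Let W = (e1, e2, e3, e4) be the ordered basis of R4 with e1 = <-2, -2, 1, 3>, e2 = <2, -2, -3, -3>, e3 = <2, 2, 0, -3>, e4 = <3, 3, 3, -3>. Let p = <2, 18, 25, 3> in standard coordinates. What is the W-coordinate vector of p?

[p]_W is the unique c with M c = p, where M has columns e1, ..., e4.
Gaussian elimination on [M | p] yields c = (1, -4, 0, 4).
Check: e1 - 4e2 + 0·e3 + 4e4 = <2, 18, 25, 3>.

<1, -4, 0, 4>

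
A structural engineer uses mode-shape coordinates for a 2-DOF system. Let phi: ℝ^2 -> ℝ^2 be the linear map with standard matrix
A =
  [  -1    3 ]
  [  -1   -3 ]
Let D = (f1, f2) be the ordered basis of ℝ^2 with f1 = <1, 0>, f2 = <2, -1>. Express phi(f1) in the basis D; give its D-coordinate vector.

Compute phi(f1) = A f1 = <-1, -1> in standard coordinates.
Then write this in D-coordinates: solve for y in y_1 f1 + y_2 f2 = <-1, -1>.
This gives y = <-3, 1>, which is column 1 of [phi]_D.

<-3, 1>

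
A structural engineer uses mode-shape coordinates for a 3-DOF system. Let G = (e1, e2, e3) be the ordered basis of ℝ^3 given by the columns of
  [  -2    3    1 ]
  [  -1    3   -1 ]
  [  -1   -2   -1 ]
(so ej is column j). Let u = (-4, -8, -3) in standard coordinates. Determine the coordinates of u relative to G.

(2, -1, 3)

[u]_G is the unique c with M c = u, where M has columns e1, ..., e3.
Row-reducing the augmented matrix [M | u] gives c = (2, -1, 3).
Check: 2e1 - e2 + 3e3 = (-4, -8, -3).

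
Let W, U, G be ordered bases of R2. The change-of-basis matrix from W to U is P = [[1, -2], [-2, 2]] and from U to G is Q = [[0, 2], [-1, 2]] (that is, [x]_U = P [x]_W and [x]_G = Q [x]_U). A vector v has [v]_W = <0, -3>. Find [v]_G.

Apply P to get U-coordinates <6, -6>, then Q to get G-coordinates.
The result is [v]_G = <-12, -18>.

<-12, -18>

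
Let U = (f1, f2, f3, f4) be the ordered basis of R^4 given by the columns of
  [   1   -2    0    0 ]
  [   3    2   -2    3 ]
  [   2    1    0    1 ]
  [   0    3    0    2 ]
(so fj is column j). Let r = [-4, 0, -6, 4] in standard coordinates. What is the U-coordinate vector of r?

[-4, 0, -3, 2]

Write r = c_1 f1 + ... + c_4 f4 and solve for the c_i.
Gaussian elimination on [M | r] yields c = (-4, 0, -3, 2).
Check: -4f1 + 0·f2 - 3f3 + 2f4 = [-4, 0, -6, 4].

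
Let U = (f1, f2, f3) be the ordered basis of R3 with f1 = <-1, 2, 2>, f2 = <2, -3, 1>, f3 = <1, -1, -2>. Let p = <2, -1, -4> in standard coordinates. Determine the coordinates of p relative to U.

We seek scalars with c_1 f1 + ... + c_3 f3 = p; equivalently solve M c = p where the columns of M are f1, ..., f3.
Row-reducing the augmented matrix [M | p] gives c = (1, 0, 3).
Check: f1 + 0·f2 + 3f3 = <2, -1, -4>.

<1, 0, 3>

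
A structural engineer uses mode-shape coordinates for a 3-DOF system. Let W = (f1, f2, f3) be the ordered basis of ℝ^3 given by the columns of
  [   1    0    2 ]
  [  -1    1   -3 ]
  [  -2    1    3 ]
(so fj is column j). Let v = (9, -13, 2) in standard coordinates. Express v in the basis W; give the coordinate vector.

(3, -1, 3)

Write v = c_1 f1 + ... + c_3 f3 and solve for the c_i.
Solving this 3x3 system gives c = (3, -1, 3).
Check: 3f1 - f2 + 3f3 = (9, -13, 2).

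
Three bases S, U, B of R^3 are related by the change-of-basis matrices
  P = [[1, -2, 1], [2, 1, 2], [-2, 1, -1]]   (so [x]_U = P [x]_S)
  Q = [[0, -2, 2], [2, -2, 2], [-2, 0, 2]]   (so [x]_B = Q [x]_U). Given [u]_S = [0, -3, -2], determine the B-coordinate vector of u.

[12, 20, -10]

Composing the changes, [u]_B = Q P [u]_S.
Q P = [[-8, 0, -6], [-6, -4, -4], [-6, 6, -4]]; applying this to [0, -3, -2] gives [12, 20, -10].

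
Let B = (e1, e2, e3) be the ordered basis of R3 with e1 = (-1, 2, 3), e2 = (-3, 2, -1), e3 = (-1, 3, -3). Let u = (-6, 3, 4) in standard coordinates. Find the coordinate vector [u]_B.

We seek scalars with c_1 e1 + ... + c_3 e3 = u; equivalently solve M c = u where the columns of M are e1, ..., e3.
Solving this 3x3 system gives c = (1, 2, -1).
Check: e1 + 2e2 - e3 = (-6, 3, 4).

(1, 2, -1)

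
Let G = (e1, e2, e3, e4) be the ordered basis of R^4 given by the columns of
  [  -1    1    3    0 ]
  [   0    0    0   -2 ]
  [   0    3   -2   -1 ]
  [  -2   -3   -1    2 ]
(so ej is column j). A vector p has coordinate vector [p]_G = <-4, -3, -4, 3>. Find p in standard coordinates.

<-11, -6, -4, 27>

p = M [p]_G, where M has columns e1, ..., e4.
Carrying out the matrix-vector product, p = <-11, -6, -4, 27>.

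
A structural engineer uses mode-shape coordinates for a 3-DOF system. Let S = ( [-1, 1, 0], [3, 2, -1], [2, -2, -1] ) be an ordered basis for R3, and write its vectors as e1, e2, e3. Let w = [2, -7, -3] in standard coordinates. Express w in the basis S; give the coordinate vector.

[3, -1, 4]

Write w = c_1 e1 + ... + c_3 e3 and solve for the c_i.
Solving this 3x3 system gives c = (3, -1, 4).
Check: 3e1 - e2 + 4e3 = [2, -7, -3].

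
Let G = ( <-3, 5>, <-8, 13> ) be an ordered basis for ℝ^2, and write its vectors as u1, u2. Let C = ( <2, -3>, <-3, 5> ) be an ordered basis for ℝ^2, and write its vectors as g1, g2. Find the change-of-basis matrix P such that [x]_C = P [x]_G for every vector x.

[[0, -1], [1, 2]]

Take x = uj: its G-coordinates are the j-th standard unit vector, so P e_j — column j of P — equals [uj]_C.
u1 = 0·g1 + g2, giving column 1 = <0, 1>; repeating for each j gives P = [[0, -1], [1, 2]].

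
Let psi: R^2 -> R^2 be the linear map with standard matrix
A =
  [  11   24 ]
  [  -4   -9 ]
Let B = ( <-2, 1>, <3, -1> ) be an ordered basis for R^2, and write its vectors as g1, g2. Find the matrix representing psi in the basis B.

Let P have columns g1, g2. Then [psi]_B = P^(-1) A P.
Here det P = -1, so P^(-1) is integer; computing A P first and then P^(-1)(A P) gives [[-1, 0], [0, 3]].

[[-1, 0], [0, 3]]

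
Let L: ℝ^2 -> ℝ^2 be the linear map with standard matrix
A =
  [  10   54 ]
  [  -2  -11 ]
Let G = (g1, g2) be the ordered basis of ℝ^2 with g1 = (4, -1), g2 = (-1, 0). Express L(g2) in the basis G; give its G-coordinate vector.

Column 2 of [L]_G is the G-coordinate vector of L(g2).
In standard coordinates L(g2) = A g2 = (-10, 2).
Converting to G: (-10, 2) = -2g1 + 2g2, so the coordinate vector is (-2, 2).

(-2, 2)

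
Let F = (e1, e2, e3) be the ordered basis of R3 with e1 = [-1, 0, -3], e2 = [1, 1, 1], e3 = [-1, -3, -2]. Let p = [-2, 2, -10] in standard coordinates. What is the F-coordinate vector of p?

We seek scalars with c_1 e1 + ... + c_3 e3 = p; equivalently solve M c = p where the columns of M are e1, ..., e3.
Gaussian elimination on [M | p] yields c = (4, 2, 0).
Check: 4e1 + 2e2 + 0·e3 = [-2, 2, -10].

[4, 2, 0]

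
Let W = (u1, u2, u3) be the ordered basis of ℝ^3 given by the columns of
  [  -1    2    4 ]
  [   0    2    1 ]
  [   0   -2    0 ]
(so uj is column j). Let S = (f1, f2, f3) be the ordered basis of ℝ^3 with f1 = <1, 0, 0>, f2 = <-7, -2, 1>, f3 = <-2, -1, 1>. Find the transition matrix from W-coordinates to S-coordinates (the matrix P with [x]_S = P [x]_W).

[[-1, -2, -1], [0, 0, -1], [0, -2, 1]]

Let M have columns uj and N have columns fj. Then for every x, N [x]_S = x = M [x]_W, so P = N^(-1) M.
Since det N = -1, N^(-1) has integer entries; multiplying gives P = [[-1, -2, -1], [0, 0, -1], [0, -2, 1]].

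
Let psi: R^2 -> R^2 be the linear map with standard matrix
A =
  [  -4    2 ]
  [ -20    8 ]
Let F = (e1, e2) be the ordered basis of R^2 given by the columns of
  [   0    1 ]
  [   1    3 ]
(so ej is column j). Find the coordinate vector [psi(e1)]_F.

Compute psi(e1) = A e1 = <2, 8> in standard coordinates.
Then write this in F-coordinates: solve for y in y_1 e1 + y_2 e2 = <2, 8>.
This gives y = <2, 2>, which is column 1 of [psi]_F.

<2, 2>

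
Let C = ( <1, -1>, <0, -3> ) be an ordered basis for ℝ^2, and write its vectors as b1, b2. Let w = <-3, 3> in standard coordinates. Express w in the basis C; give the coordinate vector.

<-3, 0>

[w]_C is the unique c with M c = w, where M has columns b1, b2.
System: c_1 + 0c_2 = -3, -c_1 - 3c_2 = 3; solving gives c_1 = -3, c_2 = 0.
Check: -3b1 + 0·b2 = <-3, 3>.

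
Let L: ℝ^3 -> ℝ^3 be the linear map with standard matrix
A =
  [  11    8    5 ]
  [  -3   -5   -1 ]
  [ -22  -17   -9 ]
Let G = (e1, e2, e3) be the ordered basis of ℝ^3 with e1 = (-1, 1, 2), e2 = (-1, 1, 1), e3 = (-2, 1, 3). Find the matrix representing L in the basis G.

[[-3, -3, 0], [2, -1, -3], [-3, 1, 1]]

The j-th column of [L]_G is [L(ej)]_G.
L(e1) = A e1 = (7, -4, -13) = -3e1 + 2e2 - 3e3, so column 1 is (-3, 2, -3).
Repeating for e2, e3 and assembling the columns gives [[-3, -3, 0], [2, -1, -3], [-3, 1, 1]].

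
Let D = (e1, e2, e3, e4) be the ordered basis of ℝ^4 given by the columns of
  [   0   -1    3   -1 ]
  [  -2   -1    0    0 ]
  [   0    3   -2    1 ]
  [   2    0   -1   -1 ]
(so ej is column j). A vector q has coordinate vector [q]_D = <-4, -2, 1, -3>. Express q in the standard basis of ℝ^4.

<8, 10, -11, -6>

q = M [q]_D, where M has columns e1, ..., e4.
Carrying out the matrix-vector product, q = <8, 10, -11, -6>.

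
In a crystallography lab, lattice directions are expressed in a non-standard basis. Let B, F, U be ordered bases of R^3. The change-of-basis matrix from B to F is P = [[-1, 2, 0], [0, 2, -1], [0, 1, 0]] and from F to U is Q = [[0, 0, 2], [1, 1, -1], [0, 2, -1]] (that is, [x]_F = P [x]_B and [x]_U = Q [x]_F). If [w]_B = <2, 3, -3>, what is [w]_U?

First [w]_F = P [w]_B = <4, 9, 3>.
Then [w]_U = Q [w]_F = <6, 10, 15>.

<6, 10, 15>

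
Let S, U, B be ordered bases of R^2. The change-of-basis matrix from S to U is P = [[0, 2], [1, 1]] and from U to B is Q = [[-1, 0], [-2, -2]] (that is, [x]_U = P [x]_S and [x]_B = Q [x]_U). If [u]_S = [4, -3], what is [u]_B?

First [u]_U = P [u]_S = [-6, 1].
Then [u]_B = Q [u]_U = [6, 10].

[6, 10]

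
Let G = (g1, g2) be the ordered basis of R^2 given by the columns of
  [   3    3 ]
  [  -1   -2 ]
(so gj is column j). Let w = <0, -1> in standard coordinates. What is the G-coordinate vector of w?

Write w = c_1 g1 + c_2 g2 and solve for the c_i.
System: 3c_1 + 3c_2 = 0, -c_1 - 2c_2 = -1; solving gives c_1 = -1, c_2 = 1.
Check: -g1 + g2 = <0, -1>.

<-1, 1>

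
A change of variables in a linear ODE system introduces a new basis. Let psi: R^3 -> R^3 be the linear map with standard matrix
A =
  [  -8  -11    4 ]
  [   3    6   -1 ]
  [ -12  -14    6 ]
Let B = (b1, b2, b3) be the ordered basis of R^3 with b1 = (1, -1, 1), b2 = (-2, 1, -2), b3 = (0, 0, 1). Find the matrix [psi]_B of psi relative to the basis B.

[[1, -1, -2], [-3, 1, -3], [1, 1, 2]]

The j-th column of [psi]_B is [psi(bj)]_B.
psi(b1) = A b1 = (7, -4, 8) = b1 - 3b2 + b3, so column 1 is (1, -3, 1).
Repeating for b2, b3 and assembling the columns gives [[1, -1, -2], [-3, 1, -3], [1, 1, 2]].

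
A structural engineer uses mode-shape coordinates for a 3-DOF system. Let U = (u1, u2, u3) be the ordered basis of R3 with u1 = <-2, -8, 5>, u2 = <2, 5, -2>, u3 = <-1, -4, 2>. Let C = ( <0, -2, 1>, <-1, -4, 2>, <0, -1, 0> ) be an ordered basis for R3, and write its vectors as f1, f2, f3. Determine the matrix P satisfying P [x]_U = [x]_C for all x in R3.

Let M have columns uj and N have columns fj. Then for every x, N [x]_C = x = M [x]_U, so P = N^(-1) M.
Since det N = 1, N^(-1) has integer entries; multiplying gives P = [[1, 2, 0], [2, -2, 1], [-2, -1, 0]].

[[1, 2, 0], [2, -2, 1], [-2, -1, 0]]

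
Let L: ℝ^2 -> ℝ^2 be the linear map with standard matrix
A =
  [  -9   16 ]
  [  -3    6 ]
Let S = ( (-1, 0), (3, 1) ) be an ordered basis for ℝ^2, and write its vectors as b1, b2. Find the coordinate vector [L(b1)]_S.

Compute L(b1) = A b1 = (9, 3) in standard coordinates.
Then write this in S-coordinates: solve for y in y_1 b1 + y_2 b2 = (9, 3).
This gives y = (0, 3), which is column 1 of [L]_S.

(0, 3)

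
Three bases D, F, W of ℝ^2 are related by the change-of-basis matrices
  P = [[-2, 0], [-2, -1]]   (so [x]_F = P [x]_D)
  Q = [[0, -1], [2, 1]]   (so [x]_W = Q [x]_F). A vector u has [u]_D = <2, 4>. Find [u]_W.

<8, -16>

Apply P to get F-coordinates <-4, -8>, then Q to get W-coordinates.
The result is [u]_W = <8, -16>.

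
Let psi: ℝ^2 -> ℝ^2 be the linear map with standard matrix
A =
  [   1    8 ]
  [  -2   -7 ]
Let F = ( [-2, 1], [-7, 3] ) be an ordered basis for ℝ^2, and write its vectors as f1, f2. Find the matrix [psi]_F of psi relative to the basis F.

Let P have columns f1, f2. Then [psi]_F = P^(-1) A P.
Here det P = 1, so P^(-1) is integer; computing A P first and then P^(-1)(A P) gives [[-3, 2], [0, -3]].

[[-3, 2], [0, -3]]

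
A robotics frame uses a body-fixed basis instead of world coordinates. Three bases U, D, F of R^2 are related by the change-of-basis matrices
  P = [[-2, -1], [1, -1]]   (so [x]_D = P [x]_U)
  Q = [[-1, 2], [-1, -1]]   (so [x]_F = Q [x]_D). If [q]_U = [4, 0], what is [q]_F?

[16, 4]

Composing the changes, [q]_F = Q P [q]_U.
Q P = [[4, -1], [1, 2]]; applying this to [4, 0] gives [16, 4].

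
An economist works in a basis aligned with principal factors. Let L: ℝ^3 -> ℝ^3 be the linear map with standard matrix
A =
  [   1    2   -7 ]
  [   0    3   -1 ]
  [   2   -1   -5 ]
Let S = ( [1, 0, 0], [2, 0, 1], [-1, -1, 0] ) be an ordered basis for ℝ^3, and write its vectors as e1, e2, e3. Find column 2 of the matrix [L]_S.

[-2, -1, 1]

Column 2 of [L]_S is the S-coordinate vector of L(e2).
In standard coordinates L(e2) = A e2 = [-5, -1, -1].
Converting to S: [-5, -1, -1] = -2e1 - e2 + e3, so the coordinate vector is [-2, -1, 1].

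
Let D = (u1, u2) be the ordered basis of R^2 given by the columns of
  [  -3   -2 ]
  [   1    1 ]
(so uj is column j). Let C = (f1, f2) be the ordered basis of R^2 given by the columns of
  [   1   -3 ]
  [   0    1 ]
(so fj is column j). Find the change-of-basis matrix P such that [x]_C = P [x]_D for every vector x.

Take x = uj: its D-coordinates are the j-th standard unit vector, so P e_j — column j of P — equals [uj]_C.
u1 = 0·f1 + f2, giving column 1 = <0, 1>; repeating for each j gives P = [[0, 1], [1, 1]].

[[0, 1], [1, 1]]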